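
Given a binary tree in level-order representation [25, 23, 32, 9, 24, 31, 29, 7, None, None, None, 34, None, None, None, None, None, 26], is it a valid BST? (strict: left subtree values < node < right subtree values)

Level-order array: [25, 23, 32, 9, 24, 31, 29, 7, None, None, None, 34, None, None, None, None, None, 26]
Validate using subtree bounds (lo, hi): at each node, require lo < value < hi,
then recurse left with hi=value and right with lo=value.
Preorder trace (stopping at first violation):
  at node 25 with bounds (-inf, +inf): OK
  at node 23 with bounds (-inf, 25): OK
  at node 9 with bounds (-inf, 23): OK
  at node 7 with bounds (-inf, 9): OK
  at node 24 with bounds (23, 25): OK
  at node 32 with bounds (25, +inf): OK
  at node 31 with bounds (25, 32): OK
  at node 34 with bounds (25, 31): VIOLATION
Node 34 violates its bound: not (25 < 34 < 31).
Result: Not a valid BST


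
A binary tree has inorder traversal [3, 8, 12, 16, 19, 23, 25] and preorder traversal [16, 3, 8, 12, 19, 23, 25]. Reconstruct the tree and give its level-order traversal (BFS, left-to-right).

Inorder:  [3, 8, 12, 16, 19, 23, 25]
Preorder: [16, 3, 8, 12, 19, 23, 25]
Algorithm: preorder visits root first, so consume preorder in order;
for each root, split the current inorder slice at that value into
left-subtree inorder and right-subtree inorder, then recurse.
Recursive splits:
  root=16; inorder splits into left=[3, 8, 12], right=[19, 23, 25]
  root=3; inorder splits into left=[], right=[8, 12]
  root=8; inorder splits into left=[], right=[12]
  root=12; inorder splits into left=[], right=[]
  root=19; inorder splits into left=[], right=[23, 25]
  root=23; inorder splits into left=[], right=[25]
  root=25; inorder splits into left=[], right=[]
Reconstructed level-order: [16, 3, 19, 8, 23, 12, 25]


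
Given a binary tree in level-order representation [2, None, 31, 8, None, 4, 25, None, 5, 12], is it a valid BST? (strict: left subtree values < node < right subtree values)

Level-order array: [2, None, 31, 8, None, 4, 25, None, 5, 12]
Validate using subtree bounds (lo, hi): at each node, require lo < value < hi,
then recurse left with hi=value and right with lo=value.
Preorder trace (stopping at first violation):
  at node 2 with bounds (-inf, +inf): OK
  at node 31 with bounds (2, +inf): OK
  at node 8 with bounds (2, 31): OK
  at node 4 with bounds (2, 8): OK
  at node 5 with bounds (4, 8): OK
  at node 25 with bounds (8, 31): OK
  at node 12 with bounds (8, 25): OK
No violation found at any node.
Result: Valid BST


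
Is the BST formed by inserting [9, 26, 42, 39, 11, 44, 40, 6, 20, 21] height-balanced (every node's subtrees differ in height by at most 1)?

Tree (level-order array): [9, 6, 26, None, None, 11, 42, None, 20, 39, 44, None, 21, None, 40]
Definition: a tree is height-balanced if, at every node, |h(left) - h(right)| <= 1 (empty subtree has height -1).
Bottom-up per-node check:
  node 6: h_left=-1, h_right=-1, diff=0 [OK], height=0
  node 21: h_left=-1, h_right=-1, diff=0 [OK], height=0
  node 20: h_left=-1, h_right=0, diff=1 [OK], height=1
  node 11: h_left=-1, h_right=1, diff=2 [FAIL (|-1-1|=2 > 1)], height=2
  node 40: h_left=-1, h_right=-1, diff=0 [OK], height=0
  node 39: h_left=-1, h_right=0, diff=1 [OK], height=1
  node 44: h_left=-1, h_right=-1, diff=0 [OK], height=0
  node 42: h_left=1, h_right=0, diff=1 [OK], height=2
  node 26: h_left=2, h_right=2, diff=0 [OK], height=3
  node 9: h_left=0, h_right=3, diff=3 [FAIL (|0-3|=3 > 1)], height=4
Node 11 violates the condition: |-1 - 1| = 2 > 1.
Result: Not balanced


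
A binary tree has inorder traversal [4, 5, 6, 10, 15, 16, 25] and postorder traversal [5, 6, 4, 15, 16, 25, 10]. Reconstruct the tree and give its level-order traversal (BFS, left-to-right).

Inorder:   [4, 5, 6, 10, 15, 16, 25]
Postorder: [5, 6, 4, 15, 16, 25, 10]
Algorithm: postorder visits root last, so walk postorder right-to-left;
each value is the root of the current inorder slice — split it at that
value, recurse on the right subtree first, then the left.
Recursive splits:
  root=10; inorder splits into left=[4, 5, 6], right=[15, 16, 25]
  root=25; inorder splits into left=[15, 16], right=[]
  root=16; inorder splits into left=[15], right=[]
  root=15; inorder splits into left=[], right=[]
  root=4; inorder splits into left=[], right=[5, 6]
  root=6; inorder splits into left=[5], right=[]
  root=5; inorder splits into left=[], right=[]
Reconstructed level-order: [10, 4, 25, 6, 16, 5, 15]


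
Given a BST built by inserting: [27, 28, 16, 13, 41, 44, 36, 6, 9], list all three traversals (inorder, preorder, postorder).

Tree insertion order: [27, 28, 16, 13, 41, 44, 36, 6, 9]
Tree (level-order array): [27, 16, 28, 13, None, None, 41, 6, None, 36, 44, None, 9]
Inorder (L, root, R): [6, 9, 13, 16, 27, 28, 36, 41, 44]
Preorder (root, L, R): [27, 16, 13, 6, 9, 28, 41, 36, 44]
Postorder (L, R, root): [9, 6, 13, 16, 36, 44, 41, 28, 27]


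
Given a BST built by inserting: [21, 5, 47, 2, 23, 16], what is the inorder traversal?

Tree insertion order: [21, 5, 47, 2, 23, 16]
Tree (level-order array): [21, 5, 47, 2, 16, 23]
Inorder traversal: [2, 5, 16, 21, 23, 47]


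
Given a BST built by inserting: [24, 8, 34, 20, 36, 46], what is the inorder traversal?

Tree insertion order: [24, 8, 34, 20, 36, 46]
Tree (level-order array): [24, 8, 34, None, 20, None, 36, None, None, None, 46]
Inorder traversal: [8, 20, 24, 34, 36, 46]


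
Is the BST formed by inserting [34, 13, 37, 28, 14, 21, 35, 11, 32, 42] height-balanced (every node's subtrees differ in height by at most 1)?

Tree (level-order array): [34, 13, 37, 11, 28, 35, 42, None, None, 14, 32, None, None, None, None, None, 21]
Definition: a tree is height-balanced if, at every node, |h(left) - h(right)| <= 1 (empty subtree has height -1).
Bottom-up per-node check:
  node 11: h_left=-1, h_right=-1, diff=0 [OK], height=0
  node 21: h_left=-1, h_right=-1, diff=0 [OK], height=0
  node 14: h_left=-1, h_right=0, diff=1 [OK], height=1
  node 32: h_left=-1, h_right=-1, diff=0 [OK], height=0
  node 28: h_left=1, h_right=0, diff=1 [OK], height=2
  node 13: h_left=0, h_right=2, diff=2 [FAIL (|0-2|=2 > 1)], height=3
  node 35: h_left=-1, h_right=-1, diff=0 [OK], height=0
  node 42: h_left=-1, h_right=-1, diff=0 [OK], height=0
  node 37: h_left=0, h_right=0, diff=0 [OK], height=1
  node 34: h_left=3, h_right=1, diff=2 [FAIL (|3-1|=2 > 1)], height=4
Node 13 violates the condition: |0 - 2| = 2 > 1.
Result: Not balanced


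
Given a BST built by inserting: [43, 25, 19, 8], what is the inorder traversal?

Tree insertion order: [43, 25, 19, 8]
Tree (level-order array): [43, 25, None, 19, None, 8]
Inorder traversal: [8, 19, 25, 43]


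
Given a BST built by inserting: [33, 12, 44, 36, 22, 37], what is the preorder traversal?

Tree insertion order: [33, 12, 44, 36, 22, 37]
Tree (level-order array): [33, 12, 44, None, 22, 36, None, None, None, None, 37]
Preorder traversal: [33, 12, 22, 44, 36, 37]


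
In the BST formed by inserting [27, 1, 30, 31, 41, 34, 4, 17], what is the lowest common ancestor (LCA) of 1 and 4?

Tree insertion order: [27, 1, 30, 31, 41, 34, 4, 17]
Tree (level-order array): [27, 1, 30, None, 4, None, 31, None, 17, None, 41, None, None, 34]
In a BST, the LCA of p=1, q=4 is the first node v on the
root-to-leaf path with p <= v <= q (go left if both < v, right if both > v).
Walk from root:
  at 27: both 1 and 4 < 27, go left
  at 1: 1 <= 1 <= 4, this is the LCA
LCA = 1


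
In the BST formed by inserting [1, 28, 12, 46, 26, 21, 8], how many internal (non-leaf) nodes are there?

Tree built from: [1, 28, 12, 46, 26, 21, 8]
Tree (level-order array): [1, None, 28, 12, 46, 8, 26, None, None, None, None, 21]
Rule: An internal node has at least one child.
Per-node child counts:
  node 1: 1 child(ren)
  node 28: 2 child(ren)
  node 12: 2 child(ren)
  node 8: 0 child(ren)
  node 26: 1 child(ren)
  node 21: 0 child(ren)
  node 46: 0 child(ren)
Matching nodes: [1, 28, 12, 26]
Count of internal (non-leaf) nodes: 4


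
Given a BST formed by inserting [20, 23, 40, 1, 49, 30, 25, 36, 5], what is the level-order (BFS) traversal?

Tree insertion order: [20, 23, 40, 1, 49, 30, 25, 36, 5]
Tree (level-order array): [20, 1, 23, None, 5, None, 40, None, None, 30, 49, 25, 36]
BFS from the root, enqueuing left then right child of each popped node:
  queue [20] -> pop 20, enqueue [1, 23], visited so far: [20]
  queue [1, 23] -> pop 1, enqueue [5], visited so far: [20, 1]
  queue [23, 5] -> pop 23, enqueue [40], visited so far: [20, 1, 23]
  queue [5, 40] -> pop 5, enqueue [none], visited so far: [20, 1, 23, 5]
  queue [40] -> pop 40, enqueue [30, 49], visited so far: [20, 1, 23, 5, 40]
  queue [30, 49] -> pop 30, enqueue [25, 36], visited so far: [20, 1, 23, 5, 40, 30]
  queue [49, 25, 36] -> pop 49, enqueue [none], visited so far: [20, 1, 23, 5, 40, 30, 49]
  queue [25, 36] -> pop 25, enqueue [none], visited so far: [20, 1, 23, 5, 40, 30, 49, 25]
  queue [36] -> pop 36, enqueue [none], visited so far: [20, 1, 23, 5, 40, 30, 49, 25, 36]
Result: [20, 1, 23, 5, 40, 30, 49, 25, 36]


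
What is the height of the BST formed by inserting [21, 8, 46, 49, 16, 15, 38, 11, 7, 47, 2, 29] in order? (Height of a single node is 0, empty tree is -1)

Insertion order: [21, 8, 46, 49, 16, 15, 38, 11, 7, 47, 2, 29]
Tree (level-order array): [21, 8, 46, 7, 16, 38, 49, 2, None, 15, None, 29, None, 47, None, None, None, 11]
Compute height bottom-up (empty subtree = -1):
  height(2) = 1 + max(-1, -1) = 0
  height(7) = 1 + max(0, -1) = 1
  height(11) = 1 + max(-1, -1) = 0
  height(15) = 1 + max(0, -1) = 1
  height(16) = 1 + max(1, -1) = 2
  height(8) = 1 + max(1, 2) = 3
  height(29) = 1 + max(-1, -1) = 0
  height(38) = 1 + max(0, -1) = 1
  height(47) = 1 + max(-1, -1) = 0
  height(49) = 1 + max(0, -1) = 1
  height(46) = 1 + max(1, 1) = 2
  height(21) = 1 + max(3, 2) = 4
Height = 4


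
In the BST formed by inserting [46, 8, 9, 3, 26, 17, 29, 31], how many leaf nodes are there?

Tree built from: [46, 8, 9, 3, 26, 17, 29, 31]
Tree (level-order array): [46, 8, None, 3, 9, None, None, None, 26, 17, 29, None, None, None, 31]
Rule: A leaf has 0 children.
Per-node child counts:
  node 46: 1 child(ren)
  node 8: 2 child(ren)
  node 3: 0 child(ren)
  node 9: 1 child(ren)
  node 26: 2 child(ren)
  node 17: 0 child(ren)
  node 29: 1 child(ren)
  node 31: 0 child(ren)
Matching nodes: [3, 17, 31]
Count of leaf nodes: 3


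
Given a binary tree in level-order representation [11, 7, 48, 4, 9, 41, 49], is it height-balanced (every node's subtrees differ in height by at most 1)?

Tree (level-order array): [11, 7, 48, 4, 9, 41, 49]
Definition: a tree is height-balanced if, at every node, |h(left) - h(right)| <= 1 (empty subtree has height -1).
Bottom-up per-node check:
  node 4: h_left=-1, h_right=-1, diff=0 [OK], height=0
  node 9: h_left=-1, h_right=-1, diff=0 [OK], height=0
  node 7: h_left=0, h_right=0, diff=0 [OK], height=1
  node 41: h_left=-1, h_right=-1, diff=0 [OK], height=0
  node 49: h_left=-1, h_right=-1, diff=0 [OK], height=0
  node 48: h_left=0, h_right=0, diff=0 [OK], height=1
  node 11: h_left=1, h_right=1, diff=0 [OK], height=2
All nodes satisfy the balance condition.
Result: Balanced


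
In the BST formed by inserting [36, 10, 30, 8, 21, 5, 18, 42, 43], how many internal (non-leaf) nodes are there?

Tree built from: [36, 10, 30, 8, 21, 5, 18, 42, 43]
Tree (level-order array): [36, 10, 42, 8, 30, None, 43, 5, None, 21, None, None, None, None, None, 18]
Rule: An internal node has at least one child.
Per-node child counts:
  node 36: 2 child(ren)
  node 10: 2 child(ren)
  node 8: 1 child(ren)
  node 5: 0 child(ren)
  node 30: 1 child(ren)
  node 21: 1 child(ren)
  node 18: 0 child(ren)
  node 42: 1 child(ren)
  node 43: 0 child(ren)
Matching nodes: [36, 10, 8, 30, 21, 42]
Count of internal (non-leaf) nodes: 6


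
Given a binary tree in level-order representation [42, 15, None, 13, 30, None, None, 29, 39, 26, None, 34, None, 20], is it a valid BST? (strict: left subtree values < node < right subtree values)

Level-order array: [42, 15, None, 13, 30, None, None, 29, 39, 26, None, 34, None, 20]
Validate using subtree bounds (lo, hi): at each node, require lo < value < hi,
then recurse left with hi=value and right with lo=value.
Preorder trace (stopping at first violation):
  at node 42 with bounds (-inf, +inf): OK
  at node 15 with bounds (-inf, 42): OK
  at node 13 with bounds (-inf, 15): OK
  at node 30 with bounds (15, 42): OK
  at node 29 with bounds (15, 30): OK
  at node 26 with bounds (15, 29): OK
  at node 20 with bounds (15, 26): OK
  at node 39 with bounds (30, 42): OK
  at node 34 with bounds (30, 39): OK
No violation found at any node.
Result: Valid BST


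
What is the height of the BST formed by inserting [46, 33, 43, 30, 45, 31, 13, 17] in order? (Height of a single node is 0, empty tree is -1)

Insertion order: [46, 33, 43, 30, 45, 31, 13, 17]
Tree (level-order array): [46, 33, None, 30, 43, 13, 31, None, 45, None, 17]
Compute height bottom-up (empty subtree = -1):
  height(17) = 1 + max(-1, -1) = 0
  height(13) = 1 + max(-1, 0) = 1
  height(31) = 1 + max(-1, -1) = 0
  height(30) = 1 + max(1, 0) = 2
  height(45) = 1 + max(-1, -1) = 0
  height(43) = 1 + max(-1, 0) = 1
  height(33) = 1 + max(2, 1) = 3
  height(46) = 1 + max(3, -1) = 4
Height = 4


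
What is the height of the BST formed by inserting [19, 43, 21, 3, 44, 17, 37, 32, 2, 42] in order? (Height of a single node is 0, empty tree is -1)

Insertion order: [19, 43, 21, 3, 44, 17, 37, 32, 2, 42]
Tree (level-order array): [19, 3, 43, 2, 17, 21, 44, None, None, None, None, None, 37, None, None, 32, 42]
Compute height bottom-up (empty subtree = -1):
  height(2) = 1 + max(-1, -1) = 0
  height(17) = 1 + max(-1, -1) = 0
  height(3) = 1 + max(0, 0) = 1
  height(32) = 1 + max(-1, -1) = 0
  height(42) = 1 + max(-1, -1) = 0
  height(37) = 1 + max(0, 0) = 1
  height(21) = 1 + max(-1, 1) = 2
  height(44) = 1 + max(-1, -1) = 0
  height(43) = 1 + max(2, 0) = 3
  height(19) = 1 + max(1, 3) = 4
Height = 4


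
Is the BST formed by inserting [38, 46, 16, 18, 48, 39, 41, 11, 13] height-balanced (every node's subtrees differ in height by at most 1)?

Tree (level-order array): [38, 16, 46, 11, 18, 39, 48, None, 13, None, None, None, 41]
Definition: a tree is height-balanced if, at every node, |h(left) - h(right)| <= 1 (empty subtree has height -1).
Bottom-up per-node check:
  node 13: h_left=-1, h_right=-1, diff=0 [OK], height=0
  node 11: h_left=-1, h_right=0, diff=1 [OK], height=1
  node 18: h_left=-1, h_right=-1, diff=0 [OK], height=0
  node 16: h_left=1, h_right=0, diff=1 [OK], height=2
  node 41: h_left=-1, h_right=-1, diff=0 [OK], height=0
  node 39: h_left=-1, h_right=0, diff=1 [OK], height=1
  node 48: h_left=-1, h_right=-1, diff=0 [OK], height=0
  node 46: h_left=1, h_right=0, diff=1 [OK], height=2
  node 38: h_left=2, h_right=2, diff=0 [OK], height=3
All nodes satisfy the balance condition.
Result: Balanced


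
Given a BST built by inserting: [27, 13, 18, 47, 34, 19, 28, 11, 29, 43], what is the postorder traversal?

Tree insertion order: [27, 13, 18, 47, 34, 19, 28, 11, 29, 43]
Tree (level-order array): [27, 13, 47, 11, 18, 34, None, None, None, None, 19, 28, 43, None, None, None, 29]
Postorder traversal: [11, 19, 18, 13, 29, 28, 43, 34, 47, 27]


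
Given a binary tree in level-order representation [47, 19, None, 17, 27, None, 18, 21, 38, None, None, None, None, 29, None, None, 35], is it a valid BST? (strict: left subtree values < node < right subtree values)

Level-order array: [47, 19, None, 17, 27, None, 18, 21, 38, None, None, None, None, 29, None, None, 35]
Validate using subtree bounds (lo, hi): at each node, require lo < value < hi,
then recurse left with hi=value and right with lo=value.
Preorder trace (stopping at first violation):
  at node 47 with bounds (-inf, +inf): OK
  at node 19 with bounds (-inf, 47): OK
  at node 17 with bounds (-inf, 19): OK
  at node 18 with bounds (17, 19): OK
  at node 27 with bounds (19, 47): OK
  at node 21 with bounds (19, 27): OK
  at node 38 with bounds (27, 47): OK
  at node 29 with bounds (27, 38): OK
  at node 35 with bounds (29, 38): OK
No violation found at any node.
Result: Valid BST


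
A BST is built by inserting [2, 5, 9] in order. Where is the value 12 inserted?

Starting tree (level order): [2, None, 5, None, 9]
Insertion path: 2 -> 5 -> 9
Result: insert 12 as right child of 9
Final tree (level order): [2, None, 5, None, 9, None, 12]


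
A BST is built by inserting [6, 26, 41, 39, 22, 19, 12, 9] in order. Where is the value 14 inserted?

Starting tree (level order): [6, None, 26, 22, 41, 19, None, 39, None, 12, None, None, None, 9]
Insertion path: 6 -> 26 -> 22 -> 19 -> 12
Result: insert 14 as right child of 12
Final tree (level order): [6, None, 26, 22, 41, 19, None, 39, None, 12, None, None, None, 9, 14]


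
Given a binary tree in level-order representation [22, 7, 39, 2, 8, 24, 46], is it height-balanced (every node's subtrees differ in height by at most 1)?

Tree (level-order array): [22, 7, 39, 2, 8, 24, 46]
Definition: a tree is height-balanced if, at every node, |h(left) - h(right)| <= 1 (empty subtree has height -1).
Bottom-up per-node check:
  node 2: h_left=-1, h_right=-1, diff=0 [OK], height=0
  node 8: h_left=-1, h_right=-1, diff=0 [OK], height=0
  node 7: h_left=0, h_right=0, diff=0 [OK], height=1
  node 24: h_left=-1, h_right=-1, diff=0 [OK], height=0
  node 46: h_left=-1, h_right=-1, diff=0 [OK], height=0
  node 39: h_left=0, h_right=0, diff=0 [OK], height=1
  node 22: h_left=1, h_right=1, diff=0 [OK], height=2
All nodes satisfy the balance condition.
Result: Balanced


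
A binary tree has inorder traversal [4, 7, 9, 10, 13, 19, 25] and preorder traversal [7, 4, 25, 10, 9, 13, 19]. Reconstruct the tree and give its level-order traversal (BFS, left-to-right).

Inorder:  [4, 7, 9, 10, 13, 19, 25]
Preorder: [7, 4, 25, 10, 9, 13, 19]
Algorithm: preorder visits root first, so consume preorder in order;
for each root, split the current inorder slice at that value into
left-subtree inorder and right-subtree inorder, then recurse.
Recursive splits:
  root=7; inorder splits into left=[4], right=[9, 10, 13, 19, 25]
  root=4; inorder splits into left=[], right=[]
  root=25; inorder splits into left=[9, 10, 13, 19], right=[]
  root=10; inorder splits into left=[9], right=[13, 19]
  root=9; inorder splits into left=[], right=[]
  root=13; inorder splits into left=[], right=[19]
  root=19; inorder splits into left=[], right=[]
Reconstructed level-order: [7, 4, 25, 10, 9, 13, 19]


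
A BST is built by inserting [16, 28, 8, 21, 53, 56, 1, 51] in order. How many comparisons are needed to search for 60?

Search path for 60: 16 -> 28 -> 53 -> 56
Found: False
Comparisons: 4


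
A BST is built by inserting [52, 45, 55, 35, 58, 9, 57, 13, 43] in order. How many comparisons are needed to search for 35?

Search path for 35: 52 -> 45 -> 35
Found: True
Comparisons: 3


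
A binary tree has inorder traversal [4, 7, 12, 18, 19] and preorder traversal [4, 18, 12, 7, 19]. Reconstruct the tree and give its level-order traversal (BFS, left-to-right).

Inorder:  [4, 7, 12, 18, 19]
Preorder: [4, 18, 12, 7, 19]
Algorithm: preorder visits root first, so consume preorder in order;
for each root, split the current inorder slice at that value into
left-subtree inorder and right-subtree inorder, then recurse.
Recursive splits:
  root=4; inorder splits into left=[], right=[7, 12, 18, 19]
  root=18; inorder splits into left=[7, 12], right=[19]
  root=12; inorder splits into left=[7], right=[]
  root=7; inorder splits into left=[], right=[]
  root=19; inorder splits into left=[], right=[]
Reconstructed level-order: [4, 18, 12, 19, 7]


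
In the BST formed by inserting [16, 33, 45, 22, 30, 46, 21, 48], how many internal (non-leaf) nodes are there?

Tree built from: [16, 33, 45, 22, 30, 46, 21, 48]
Tree (level-order array): [16, None, 33, 22, 45, 21, 30, None, 46, None, None, None, None, None, 48]
Rule: An internal node has at least one child.
Per-node child counts:
  node 16: 1 child(ren)
  node 33: 2 child(ren)
  node 22: 2 child(ren)
  node 21: 0 child(ren)
  node 30: 0 child(ren)
  node 45: 1 child(ren)
  node 46: 1 child(ren)
  node 48: 0 child(ren)
Matching nodes: [16, 33, 22, 45, 46]
Count of internal (non-leaf) nodes: 5


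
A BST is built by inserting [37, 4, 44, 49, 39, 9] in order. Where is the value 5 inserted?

Starting tree (level order): [37, 4, 44, None, 9, 39, 49]
Insertion path: 37 -> 4 -> 9
Result: insert 5 as left child of 9
Final tree (level order): [37, 4, 44, None, 9, 39, 49, 5]


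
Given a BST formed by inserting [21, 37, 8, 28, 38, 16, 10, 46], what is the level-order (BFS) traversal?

Tree insertion order: [21, 37, 8, 28, 38, 16, 10, 46]
Tree (level-order array): [21, 8, 37, None, 16, 28, 38, 10, None, None, None, None, 46]
BFS from the root, enqueuing left then right child of each popped node:
  queue [21] -> pop 21, enqueue [8, 37], visited so far: [21]
  queue [8, 37] -> pop 8, enqueue [16], visited so far: [21, 8]
  queue [37, 16] -> pop 37, enqueue [28, 38], visited so far: [21, 8, 37]
  queue [16, 28, 38] -> pop 16, enqueue [10], visited so far: [21, 8, 37, 16]
  queue [28, 38, 10] -> pop 28, enqueue [none], visited so far: [21, 8, 37, 16, 28]
  queue [38, 10] -> pop 38, enqueue [46], visited so far: [21, 8, 37, 16, 28, 38]
  queue [10, 46] -> pop 10, enqueue [none], visited so far: [21, 8, 37, 16, 28, 38, 10]
  queue [46] -> pop 46, enqueue [none], visited so far: [21, 8, 37, 16, 28, 38, 10, 46]
Result: [21, 8, 37, 16, 28, 38, 10, 46]


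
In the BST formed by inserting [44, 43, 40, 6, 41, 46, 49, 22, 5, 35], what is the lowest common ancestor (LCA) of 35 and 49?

Tree insertion order: [44, 43, 40, 6, 41, 46, 49, 22, 5, 35]
Tree (level-order array): [44, 43, 46, 40, None, None, 49, 6, 41, None, None, 5, 22, None, None, None, None, None, 35]
In a BST, the LCA of p=35, q=49 is the first node v on the
root-to-leaf path with p <= v <= q (go left if both < v, right if both > v).
Walk from root:
  at 44: 35 <= 44 <= 49, this is the LCA
LCA = 44


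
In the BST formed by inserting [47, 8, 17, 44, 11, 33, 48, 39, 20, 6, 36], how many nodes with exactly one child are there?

Tree built from: [47, 8, 17, 44, 11, 33, 48, 39, 20, 6, 36]
Tree (level-order array): [47, 8, 48, 6, 17, None, None, None, None, 11, 44, None, None, 33, None, 20, 39, None, None, 36]
Rule: These are nodes with exactly 1 non-null child.
Per-node child counts:
  node 47: 2 child(ren)
  node 8: 2 child(ren)
  node 6: 0 child(ren)
  node 17: 2 child(ren)
  node 11: 0 child(ren)
  node 44: 1 child(ren)
  node 33: 2 child(ren)
  node 20: 0 child(ren)
  node 39: 1 child(ren)
  node 36: 0 child(ren)
  node 48: 0 child(ren)
Matching nodes: [44, 39]
Count of nodes with exactly one child: 2


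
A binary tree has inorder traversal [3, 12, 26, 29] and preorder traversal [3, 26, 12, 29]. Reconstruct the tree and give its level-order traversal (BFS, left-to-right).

Inorder:  [3, 12, 26, 29]
Preorder: [3, 26, 12, 29]
Algorithm: preorder visits root first, so consume preorder in order;
for each root, split the current inorder slice at that value into
left-subtree inorder and right-subtree inorder, then recurse.
Recursive splits:
  root=3; inorder splits into left=[], right=[12, 26, 29]
  root=26; inorder splits into left=[12], right=[29]
  root=12; inorder splits into left=[], right=[]
  root=29; inorder splits into left=[], right=[]
Reconstructed level-order: [3, 26, 12, 29]


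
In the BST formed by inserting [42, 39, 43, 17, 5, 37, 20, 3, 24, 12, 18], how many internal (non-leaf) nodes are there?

Tree built from: [42, 39, 43, 17, 5, 37, 20, 3, 24, 12, 18]
Tree (level-order array): [42, 39, 43, 17, None, None, None, 5, 37, 3, 12, 20, None, None, None, None, None, 18, 24]
Rule: An internal node has at least one child.
Per-node child counts:
  node 42: 2 child(ren)
  node 39: 1 child(ren)
  node 17: 2 child(ren)
  node 5: 2 child(ren)
  node 3: 0 child(ren)
  node 12: 0 child(ren)
  node 37: 1 child(ren)
  node 20: 2 child(ren)
  node 18: 0 child(ren)
  node 24: 0 child(ren)
  node 43: 0 child(ren)
Matching nodes: [42, 39, 17, 5, 37, 20]
Count of internal (non-leaf) nodes: 6


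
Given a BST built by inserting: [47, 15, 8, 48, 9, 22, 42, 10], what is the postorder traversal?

Tree insertion order: [47, 15, 8, 48, 9, 22, 42, 10]
Tree (level-order array): [47, 15, 48, 8, 22, None, None, None, 9, None, 42, None, 10]
Postorder traversal: [10, 9, 8, 42, 22, 15, 48, 47]


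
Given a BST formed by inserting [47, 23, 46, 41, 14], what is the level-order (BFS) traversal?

Tree insertion order: [47, 23, 46, 41, 14]
Tree (level-order array): [47, 23, None, 14, 46, None, None, 41]
BFS from the root, enqueuing left then right child of each popped node:
  queue [47] -> pop 47, enqueue [23], visited so far: [47]
  queue [23] -> pop 23, enqueue [14, 46], visited so far: [47, 23]
  queue [14, 46] -> pop 14, enqueue [none], visited so far: [47, 23, 14]
  queue [46] -> pop 46, enqueue [41], visited so far: [47, 23, 14, 46]
  queue [41] -> pop 41, enqueue [none], visited so far: [47, 23, 14, 46, 41]
Result: [47, 23, 14, 46, 41]


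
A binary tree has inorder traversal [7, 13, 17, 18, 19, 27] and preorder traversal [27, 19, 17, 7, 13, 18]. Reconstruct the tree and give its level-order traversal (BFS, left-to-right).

Inorder:  [7, 13, 17, 18, 19, 27]
Preorder: [27, 19, 17, 7, 13, 18]
Algorithm: preorder visits root first, so consume preorder in order;
for each root, split the current inorder slice at that value into
left-subtree inorder and right-subtree inorder, then recurse.
Recursive splits:
  root=27; inorder splits into left=[7, 13, 17, 18, 19], right=[]
  root=19; inorder splits into left=[7, 13, 17, 18], right=[]
  root=17; inorder splits into left=[7, 13], right=[18]
  root=7; inorder splits into left=[], right=[13]
  root=13; inorder splits into left=[], right=[]
  root=18; inorder splits into left=[], right=[]
Reconstructed level-order: [27, 19, 17, 7, 18, 13]


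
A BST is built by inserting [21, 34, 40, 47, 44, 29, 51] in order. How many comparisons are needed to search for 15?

Search path for 15: 21
Found: False
Comparisons: 1


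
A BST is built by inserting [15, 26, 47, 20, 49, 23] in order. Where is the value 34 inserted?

Starting tree (level order): [15, None, 26, 20, 47, None, 23, None, 49]
Insertion path: 15 -> 26 -> 47
Result: insert 34 as left child of 47
Final tree (level order): [15, None, 26, 20, 47, None, 23, 34, 49]


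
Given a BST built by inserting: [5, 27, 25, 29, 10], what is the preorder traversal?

Tree insertion order: [5, 27, 25, 29, 10]
Tree (level-order array): [5, None, 27, 25, 29, 10]
Preorder traversal: [5, 27, 25, 10, 29]


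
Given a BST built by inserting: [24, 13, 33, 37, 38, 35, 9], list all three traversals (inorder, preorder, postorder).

Tree insertion order: [24, 13, 33, 37, 38, 35, 9]
Tree (level-order array): [24, 13, 33, 9, None, None, 37, None, None, 35, 38]
Inorder (L, root, R): [9, 13, 24, 33, 35, 37, 38]
Preorder (root, L, R): [24, 13, 9, 33, 37, 35, 38]
Postorder (L, R, root): [9, 13, 35, 38, 37, 33, 24]


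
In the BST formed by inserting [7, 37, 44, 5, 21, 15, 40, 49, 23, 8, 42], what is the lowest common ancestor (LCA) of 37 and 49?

Tree insertion order: [7, 37, 44, 5, 21, 15, 40, 49, 23, 8, 42]
Tree (level-order array): [7, 5, 37, None, None, 21, 44, 15, 23, 40, 49, 8, None, None, None, None, 42]
In a BST, the LCA of p=37, q=49 is the first node v on the
root-to-leaf path with p <= v <= q (go left if both < v, right if both > v).
Walk from root:
  at 7: both 37 and 49 > 7, go right
  at 37: 37 <= 37 <= 49, this is the LCA
LCA = 37


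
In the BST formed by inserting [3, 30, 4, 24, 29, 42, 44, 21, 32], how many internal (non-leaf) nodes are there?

Tree built from: [3, 30, 4, 24, 29, 42, 44, 21, 32]
Tree (level-order array): [3, None, 30, 4, 42, None, 24, 32, 44, 21, 29]
Rule: An internal node has at least one child.
Per-node child counts:
  node 3: 1 child(ren)
  node 30: 2 child(ren)
  node 4: 1 child(ren)
  node 24: 2 child(ren)
  node 21: 0 child(ren)
  node 29: 0 child(ren)
  node 42: 2 child(ren)
  node 32: 0 child(ren)
  node 44: 0 child(ren)
Matching nodes: [3, 30, 4, 24, 42]
Count of internal (non-leaf) nodes: 5


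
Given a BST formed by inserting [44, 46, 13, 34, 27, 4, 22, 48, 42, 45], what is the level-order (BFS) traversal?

Tree insertion order: [44, 46, 13, 34, 27, 4, 22, 48, 42, 45]
Tree (level-order array): [44, 13, 46, 4, 34, 45, 48, None, None, 27, 42, None, None, None, None, 22]
BFS from the root, enqueuing left then right child of each popped node:
  queue [44] -> pop 44, enqueue [13, 46], visited so far: [44]
  queue [13, 46] -> pop 13, enqueue [4, 34], visited so far: [44, 13]
  queue [46, 4, 34] -> pop 46, enqueue [45, 48], visited so far: [44, 13, 46]
  queue [4, 34, 45, 48] -> pop 4, enqueue [none], visited so far: [44, 13, 46, 4]
  queue [34, 45, 48] -> pop 34, enqueue [27, 42], visited so far: [44, 13, 46, 4, 34]
  queue [45, 48, 27, 42] -> pop 45, enqueue [none], visited so far: [44, 13, 46, 4, 34, 45]
  queue [48, 27, 42] -> pop 48, enqueue [none], visited so far: [44, 13, 46, 4, 34, 45, 48]
  queue [27, 42] -> pop 27, enqueue [22], visited so far: [44, 13, 46, 4, 34, 45, 48, 27]
  queue [42, 22] -> pop 42, enqueue [none], visited so far: [44, 13, 46, 4, 34, 45, 48, 27, 42]
  queue [22] -> pop 22, enqueue [none], visited so far: [44, 13, 46, 4, 34, 45, 48, 27, 42, 22]
Result: [44, 13, 46, 4, 34, 45, 48, 27, 42, 22]


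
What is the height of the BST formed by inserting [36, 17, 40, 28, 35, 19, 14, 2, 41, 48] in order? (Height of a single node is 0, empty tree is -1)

Insertion order: [36, 17, 40, 28, 35, 19, 14, 2, 41, 48]
Tree (level-order array): [36, 17, 40, 14, 28, None, 41, 2, None, 19, 35, None, 48]
Compute height bottom-up (empty subtree = -1):
  height(2) = 1 + max(-1, -1) = 0
  height(14) = 1 + max(0, -1) = 1
  height(19) = 1 + max(-1, -1) = 0
  height(35) = 1 + max(-1, -1) = 0
  height(28) = 1 + max(0, 0) = 1
  height(17) = 1 + max(1, 1) = 2
  height(48) = 1 + max(-1, -1) = 0
  height(41) = 1 + max(-1, 0) = 1
  height(40) = 1 + max(-1, 1) = 2
  height(36) = 1 + max(2, 2) = 3
Height = 3


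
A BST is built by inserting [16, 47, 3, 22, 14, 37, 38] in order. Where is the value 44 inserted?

Starting tree (level order): [16, 3, 47, None, 14, 22, None, None, None, None, 37, None, 38]
Insertion path: 16 -> 47 -> 22 -> 37 -> 38
Result: insert 44 as right child of 38
Final tree (level order): [16, 3, 47, None, 14, 22, None, None, None, None, 37, None, 38, None, 44]


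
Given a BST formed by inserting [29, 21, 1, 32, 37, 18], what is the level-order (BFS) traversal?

Tree insertion order: [29, 21, 1, 32, 37, 18]
Tree (level-order array): [29, 21, 32, 1, None, None, 37, None, 18]
BFS from the root, enqueuing left then right child of each popped node:
  queue [29] -> pop 29, enqueue [21, 32], visited so far: [29]
  queue [21, 32] -> pop 21, enqueue [1], visited so far: [29, 21]
  queue [32, 1] -> pop 32, enqueue [37], visited so far: [29, 21, 32]
  queue [1, 37] -> pop 1, enqueue [18], visited so far: [29, 21, 32, 1]
  queue [37, 18] -> pop 37, enqueue [none], visited so far: [29, 21, 32, 1, 37]
  queue [18] -> pop 18, enqueue [none], visited so far: [29, 21, 32, 1, 37, 18]
Result: [29, 21, 32, 1, 37, 18]


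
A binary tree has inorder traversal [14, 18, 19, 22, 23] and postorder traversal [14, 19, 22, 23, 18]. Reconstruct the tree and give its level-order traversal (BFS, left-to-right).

Inorder:   [14, 18, 19, 22, 23]
Postorder: [14, 19, 22, 23, 18]
Algorithm: postorder visits root last, so walk postorder right-to-left;
each value is the root of the current inorder slice — split it at that
value, recurse on the right subtree first, then the left.
Recursive splits:
  root=18; inorder splits into left=[14], right=[19, 22, 23]
  root=23; inorder splits into left=[19, 22], right=[]
  root=22; inorder splits into left=[19], right=[]
  root=19; inorder splits into left=[], right=[]
  root=14; inorder splits into left=[], right=[]
Reconstructed level-order: [18, 14, 23, 22, 19]


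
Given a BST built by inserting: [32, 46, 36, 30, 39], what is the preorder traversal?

Tree insertion order: [32, 46, 36, 30, 39]
Tree (level-order array): [32, 30, 46, None, None, 36, None, None, 39]
Preorder traversal: [32, 30, 46, 36, 39]


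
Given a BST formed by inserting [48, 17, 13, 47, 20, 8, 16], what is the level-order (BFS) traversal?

Tree insertion order: [48, 17, 13, 47, 20, 8, 16]
Tree (level-order array): [48, 17, None, 13, 47, 8, 16, 20]
BFS from the root, enqueuing left then right child of each popped node:
  queue [48] -> pop 48, enqueue [17], visited so far: [48]
  queue [17] -> pop 17, enqueue [13, 47], visited so far: [48, 17]
  queue [13, 47] -> pop 13, enqueue [8, 16], visited so far: [48, 17, 13]
  queue [47, 8, 16] -> pop 47, enqueue [20], visited so far: [48, 17, 13, 47]
  queue [8, 16, 20] -> pop 8, enqueue [none], visited so far: [48, 17, 13, 47, 8]
  queue [16, 20] -> pop 16, enqueue [none], visited so far: [48, 17, 13, 47, 8, 16]
  queue [20] -> pop 20, enqueue [none], visited so far: [48, 17, 13, 47, 8, 16, 20]
Result: [48, 17, 13, 47, 8, 16, 20]


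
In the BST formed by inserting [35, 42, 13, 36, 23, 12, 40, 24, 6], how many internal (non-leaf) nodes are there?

Tree built from: [35, 42, 13, 36, 23, 12, 40, 24, 6]
Tree (level-order array): [35, 13, 42, 12, 23, 36, None, 6, None, None, 24, None, 40]
Rule: An internal node has at least one child.
Per-node child counts:
  node 35: 2 child(ren)
  node 13: 2 child(ren)
  node 12: 1 child(ren)
  node 6: 0 child(ren)
  node 23: 1 child(ren)
  node 24: 0 child(ren)
  node 42: 1 child(ren)
  node 36: 1 child(ren)
  node 40: 0 child(ren)
Matching nodes: [35, 13, 12, 23, 42, 36]
Count of internal (non-leaf) nodes: 6


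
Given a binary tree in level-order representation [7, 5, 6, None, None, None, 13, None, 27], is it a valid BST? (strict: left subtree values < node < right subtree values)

Level-order array: [7, 5, 6, None, None, None, 13, None, 27]
Validate using subtree bounds (lo, hi): at each node, require lo < value < hi,
then recurse left with hi=value and right with lo=value.
Preorder trace (stopping at first violation):
  at node 7 with bounds (-inf, +inf): OK
  at node 5 with bounds (-inf, 7): OK
  at node 6 with bounds (7, +inf): VIOLATION
Node 6 violates its bound: not (7 < 6 < +inf).
Result: Not a valid BST


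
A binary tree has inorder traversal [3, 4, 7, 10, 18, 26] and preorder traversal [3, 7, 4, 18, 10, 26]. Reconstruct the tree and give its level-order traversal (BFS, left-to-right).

Inorder:  [3, 4, 7, 10, 18, 26]
Preorder: [3, 7, 4, 18, 10, 26]
Algorithm: preorder visits root first, so consume preorder in order;
for each root, split the current inorder slice at that value into
left-subtree inorder and right-subtree inorder, then recurse.
Recursive splits:
  root=3; inorder splits into left=[], right=[4, 7, 10, 18, 26]
  root=7; inorder splits into left=[4], right=[10, 18, 26]
  root=4; inorder splits into left=[], right=[]
  root=18; inorder splits into left=[10], right=[26]
  root=10; inorder splits into left=[], right=[]
  root=26; inorder splits into left=[], right=[]
Reconstructed level-order: [3, 7, 4, 18, 10, 26]


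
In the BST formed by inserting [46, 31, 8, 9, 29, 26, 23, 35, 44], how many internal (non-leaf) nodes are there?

Tree built from: [46, 31, 8, 9, 29, 26, 23, 35, 44]
Tree (level-order array): [46, 31, None, 8, 35, None, 9, None, 44, None, 29, None, None, 26, None, 23]
Rule: An internal node has at least one child.
Per-node child counts:
  node 46: 1 child(ren)
  node 31: 2 child(ren)
  node 8: 1 child(ren)
  node 9: 1 child(ren)
  node 29: 1 child(ren)
  node 26: 1 child(ren)
  node 23: 0 child(ren)
  node 35: 1 child(ren)
  node 44: 0 child(ren)
Matching nodes: [46, 31, 8, 9, 29, 26, 35]
Count of internal (non-leaf) nodes: 7


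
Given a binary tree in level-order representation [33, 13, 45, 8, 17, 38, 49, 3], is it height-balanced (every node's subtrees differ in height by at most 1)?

Tree (level-order array): [33, 13, 45, 8, 17, 38, 49, 3]
Definition: a tree is height-balanced if, at every node, |h(left) - h(right)| <= 1 (empty subtree has height -1).
Bottom-up per-node check:
  node 3: h_left=-1, h_right=-1, diff=0 [OK], height=0
  node 8: h_left=0, h_right=-1, diff=1 [OK], height=1
  node 17: h_left=-1, h_right=-1, diff=0 [OK], height=0
  node 13: h_left=1, h_right=0, diff=1 [OK], height=2
  node 38: h_left=-1, h_right=-1, diff=0 [OK], height=0
  node 49: h_left=-1, h_right=-1, diff=0 [OK], height=0
  node 45: h_left=0, h_right=0, diff=0 [OK], height=1
  node 33: h_left=2, h_right=1, diff=1 [OK], height=3
All nodes satisfy the balance condition.
Result: Balanced


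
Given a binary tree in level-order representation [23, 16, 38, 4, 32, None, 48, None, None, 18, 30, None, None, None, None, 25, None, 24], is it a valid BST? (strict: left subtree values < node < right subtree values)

Level-order array: [23, 16, 38, 4, 32, None, 48, None, None, 18, 30, None, None, None, None, 25, None, 24]
Validate using subtree bounds (lo, hi): at each node, require lo < value < hi,
then recurse left with hi=value and right with lo=value.
Preorder trace (stopping at first violation):
  at node 23 with bounds (-inf, +inf): OK
  at node 16 with bounds (-inf, 23): OK
  at node 4 with bounds (-inf, 16): OK
  at node 32 with bounds (16, 23): VIOLATION
Node 32 violates its bound: not (16 < 32 < 23).
Result: Not a valid BST


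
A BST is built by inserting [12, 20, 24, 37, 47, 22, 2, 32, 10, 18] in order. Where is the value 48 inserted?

Starting tree (level order): [12, 2, 20, None, 10, 18, 24, None, None, None, None, 22, 37, None, None, 32, 47]
Insertion path: 12 -> 20 -> 24 -> 37 -> 47
Result: insert 48 as right child of 47
Final tree (level order): [12, 2, 20, None, 10, 18, 24, None, None, None, None, 22, 37, None, None, 32, 47, None, None, None, 48]


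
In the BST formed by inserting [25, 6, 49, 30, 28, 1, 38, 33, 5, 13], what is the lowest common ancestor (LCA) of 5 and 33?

Tree insertion order: [25, 6, 49, 30, 28, 1, 38, 33, 5, 13]
Tree (level-order array): [25, 6, 49, 1, 13, 30, None, None, 5, None, None, 28, 38, None, None, None, None, 33]
In a BST, the LCA of p=5, q=33 is the first node v on the
root-to-leaf path with p <= v <= q (go left if both < v, right if both > v).
Walk from root:
  at 25: 5 <= 25 <= 33, this is the LCA
LCA = 25


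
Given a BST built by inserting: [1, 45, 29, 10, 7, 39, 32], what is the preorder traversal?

Tree insertion order: [1, 45, 29, 10, 7, 39, 32]
Tree (level-order array): [1, None, 45, 29, None, 10, 39, 7, None, 32]
Preorder traversal: [1, 45, 29, 10, 7, 39, 32]


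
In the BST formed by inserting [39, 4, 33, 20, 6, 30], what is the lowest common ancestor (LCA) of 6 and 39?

Tree insertion order: [39, 4, 33, 20, 6, 30]
Tree (level-order array): [39, 4, None, None, 33, 20, None, 6, 30]
In a BST, the LCA of p=6, q=39 is the first node v on the
root-to-leaf path with p <= v <= q (go left if both < v, right if both > v).
Walk from root:
  at 39: 6 <= 39 <= 39, this is the LCA
LCA = 39


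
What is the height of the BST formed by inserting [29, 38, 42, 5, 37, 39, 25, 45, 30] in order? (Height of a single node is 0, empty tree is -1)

Insertion order: [29, 38, 42, 5, 37, 39, 25, 45, 30]
Tree (level-order array): [29, 5, 38, None, 25, 37, 42, None, None, 30, None, 39, 45]
Compute height bottom-up (empty subtree = -1):
  height(25) = 1 + max(-1, -1) = 0
  height(5) = 1 + max(-1, 0) = 1
  height(30) = 1 + max(-1, -1) = 0
  height(37) = 1 + max(0, -1) = 1
  height(39) = 1 + max(-1, -1) = 0
  height(45) = 1 + max(-1, -1) = 0
  height(42) = 1 + max(0, 0) = 1
  height(38) = 1 + max(1, 1) = 2
  height(29) = 1 + max(1, 2) = 3
Height = 3


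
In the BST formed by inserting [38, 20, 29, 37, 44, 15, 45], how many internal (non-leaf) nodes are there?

Tree built from: [38, 20, 29, 37, 44, 15, 45]
Tree (level-order array): [38, 20, 44, 15, 29, None, 45, None, None, None, 37]
Rule: An internal node has at least one child.
Per-node child counts:
  node 38: 2 child(ren)
  node 20: 2 child(ren)
  node 15: 0 child(ren)
  node 29: 1 child(ren)
  node 37: 0 child(ren)
  node 44: 1 child(ren)
  node 45: 0 child(ren)
Matching nodes: [38, 20, 29, 44]
Count of internal (non-leaf) nodes: 4
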